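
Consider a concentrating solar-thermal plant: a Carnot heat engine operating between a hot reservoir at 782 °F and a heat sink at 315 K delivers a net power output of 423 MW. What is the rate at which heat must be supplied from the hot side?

T_H = 782 °F → (782 − 32) × 5/9 = 416.67 °C = 689.82 K.
The Carnot efficiency is η = 1 − T_C/T_H = 1 − 315.00/689.82 = 0.5434.
Q_H = W/η = 423/0.5434 = 778 MW.

Q̇_H ≈ 778 MW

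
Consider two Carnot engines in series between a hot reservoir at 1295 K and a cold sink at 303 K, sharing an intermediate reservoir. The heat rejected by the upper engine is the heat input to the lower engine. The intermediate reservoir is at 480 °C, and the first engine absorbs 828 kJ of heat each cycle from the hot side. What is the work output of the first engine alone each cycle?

T_m = 480 °C → 480 + 273.15 = 753.15 K.
First-stage efficiency η₁ = 1 − T_m/T_H = 1 − 753.15/1295.00 = 0.4184.
W₁ = η₁·Q_H = 0.4184 × 828 = 346 kJ.

W₁ ≈ 346 kJ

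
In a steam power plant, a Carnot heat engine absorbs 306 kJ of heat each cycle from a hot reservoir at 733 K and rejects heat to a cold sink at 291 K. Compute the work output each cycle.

W ≈ 184.5 kJ

Since the cycle is reversible, η = 1 − T_C/T_H = 1 − 291.00/733.00 = 0.6030.
W = η·Q_H = 0.6030 × 306 = 184.5 kJ.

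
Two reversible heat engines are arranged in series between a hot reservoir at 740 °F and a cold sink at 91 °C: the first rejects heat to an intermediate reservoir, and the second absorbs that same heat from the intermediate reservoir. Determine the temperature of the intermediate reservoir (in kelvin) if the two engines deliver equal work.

T_H = 740 °F → (740 − 32) × 5/9 = 393.33 °C = 666.48 K.
T_C = 91 °C → 91 + 273.15 = 364.15 K.
For reversible stages Q_m = Q_H·(T_m/T_H). Setting W₁ = Q_H(1 − T_m/T_H) equal to W₂ = Q_m(1 − T_C/T_m) = Q_H·(T_m − T_C)/T_H gives T_H − T_m = T_m − T_C, so T_m = (T_H + T_C)/2 = (666.48 + 364.15)/2 = 515 K.

T_m ≈ 515 K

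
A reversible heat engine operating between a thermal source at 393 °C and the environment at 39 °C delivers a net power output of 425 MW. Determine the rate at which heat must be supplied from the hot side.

T_H = 393 °C → 393 + 273.15 = 666.15 K.
T_C = 39 °C → 39 + 273.15 = 312.15 K.
For a reversible engine, η = 1 − T_C/T_H = 1 − 312.15/666.15 = 0.5314.
Q_H = W/η = 425/0.5314 = 800 MW.

Q̇_H ≈ 800 MW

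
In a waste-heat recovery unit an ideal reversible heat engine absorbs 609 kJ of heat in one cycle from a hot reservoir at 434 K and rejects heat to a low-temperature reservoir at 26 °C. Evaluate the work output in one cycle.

W ≈ 189 kJ

T_C = 26 °C → 26 + 273.15 = 299.15 K.
Since the cycle is reversible, η = 1 − T_C/T_H = 1 − 299.15/434.00 = 0.3107.
W = η·Q_H = 0.3107 × 609 = 189 kJ.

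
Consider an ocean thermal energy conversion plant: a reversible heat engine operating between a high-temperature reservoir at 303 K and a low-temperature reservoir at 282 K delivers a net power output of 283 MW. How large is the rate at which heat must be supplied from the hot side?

Q̇_H ≈ 4083 MW

The Carnot efficiency is η = 1 − T_C/T_H = 1 − 282.00/303.00 = 0.0693.
Q_H = W/η = 283/0.0693 = 4083 MW.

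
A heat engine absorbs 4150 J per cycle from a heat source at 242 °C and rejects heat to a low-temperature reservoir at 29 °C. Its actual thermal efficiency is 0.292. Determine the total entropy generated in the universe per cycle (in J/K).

T_H = 242 °C → 242 + 273.15 = 515.15 K.
T_C = 29 °C → 29 + 273.15 = 302.15 K.
W = η·Q_H = 0.292 × 4150 = 1212 J, so Q_C = Q_H − W = 2938 J.
The hot reservoir loses entropy Q_H/T_H = 4150/515.15 = 8.056 J/K; the cold reservoir gains Q_C/T_C = 2938/302.15 = 9.724 J/K.
ΔS_univ = −Q_H/T_H + Q_C/T_C = 1.67 J/K (> 0, since η = 0.292 < η_Carnot = 0.413).

ΔS_univ ≈ 1.67 J/K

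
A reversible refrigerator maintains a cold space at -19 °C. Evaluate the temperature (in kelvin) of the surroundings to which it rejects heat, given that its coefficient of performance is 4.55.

T_H ≈ 310 K

T_C = -19 °C → -19 + 273.15 = 254.15 K.
COP_R = T_C/(T_H − T_C) ⇒ T_H = T_C·(1 + 1/COP_R) = 254.15 × (1 + 1/4.55) = 310 K.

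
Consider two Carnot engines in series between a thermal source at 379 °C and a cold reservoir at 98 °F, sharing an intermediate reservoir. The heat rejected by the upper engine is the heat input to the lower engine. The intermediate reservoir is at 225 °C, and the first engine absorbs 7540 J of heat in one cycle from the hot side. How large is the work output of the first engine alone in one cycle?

W₁ ≈ 1781 J

T_H = 379 °C → 379 + 273.15 = 652.15 K.
T_C = 98 °F → (98 − 32) × 5/9 = 36.67 °C = 309.82 K.
T_m = 225 °C → 225 + 273.15 = 498.15 K.
First-stage efficiency η₁ = 1 − T_m/T_H = 1 − 498.15/652.15 = 0.2361.
W₁ = η₁·Q_H = 0.2361 × 7540 = 1781 J.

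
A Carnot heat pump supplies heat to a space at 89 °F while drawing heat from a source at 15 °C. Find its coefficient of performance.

COP_HP ≈ 18.29

T_H = 89 °F → (89 − 32) × 5/9 = 31.67 °C = 304.82 K.
T_C = 15 °C → 15 + 273.15 = 288.15 K.
Reversible heating COP: COP_HP = T_H/(T_H − T_C) = 304.82/(304.82 − 288.15) = 18.29.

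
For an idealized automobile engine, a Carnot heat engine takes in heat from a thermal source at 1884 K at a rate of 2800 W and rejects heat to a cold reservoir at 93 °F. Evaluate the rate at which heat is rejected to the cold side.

T_C = 93 °F → (93 − 32) × 5/9 = 33.89 °C = 307.04 K.
η_rev = 1 − T_C/T_H = 1 − 307.04/1884.00 = 0.8370.
For a reversible cycle Q_C/Q_H = T_C/T_H, so Q_C = 2800 × 307.04/1884.00 = 456.3 W.

Q̇_C ≈ 456.3 W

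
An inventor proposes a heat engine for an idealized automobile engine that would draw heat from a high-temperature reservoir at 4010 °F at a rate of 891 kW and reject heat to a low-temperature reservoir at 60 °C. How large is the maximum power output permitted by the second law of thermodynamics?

Ẇ_max ≈ 771.5 kW

T_H = 4010 °F → (4010 − 32) × 5/9 = 2210.00 °C = 2483.15 K.
T_C = 60 °C → 60 + 273.15 = 333.15 K.
No engine can exceed the Carnot limit: η_max = 1 − T_C/T_H = 1 − 333.15/2483.15 = 0.8658.
W_max = η_max · Q_H = 0.8658 × 891 = 771.5 kW.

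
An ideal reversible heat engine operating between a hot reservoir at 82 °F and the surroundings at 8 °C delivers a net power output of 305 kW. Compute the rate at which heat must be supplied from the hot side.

Q̇_H ≈ 4641 kW

T_H = 82 °F → (82 − 32) × 5/9 = 27.78 °C = 300.93 K.
T_C = 8 °C → 8 + 273.15 = 281.15 K.
Since the cycle is reversible, η = 1 − T_C/T_H = 1 − 281.15/300.93 = 0.0657.
Q_H = W/η = 305/0.0657 = 4641 kW.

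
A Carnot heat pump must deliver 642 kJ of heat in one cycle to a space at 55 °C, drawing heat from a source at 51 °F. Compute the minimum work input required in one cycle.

W_in ≈ 86.95 kJ

T_H = 55 °C → 55 + 273.15 = 328.15 K.
T_C = 51 °F → (51 − 32) × 5/9 = 10.56 °C = 283.71 K.
COP_HP = T_H/(T_H − T_C) = 328.15/44.44 = 7.3834.
W = Q_H/COP_HP = 642/7.3834 = 86.95 kJ.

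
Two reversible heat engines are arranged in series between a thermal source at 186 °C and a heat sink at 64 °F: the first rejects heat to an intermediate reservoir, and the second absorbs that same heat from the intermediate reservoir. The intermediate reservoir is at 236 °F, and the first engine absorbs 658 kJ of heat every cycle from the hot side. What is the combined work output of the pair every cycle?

W_total ≈ 241.1 kJ

T_H = 186 °C → 186 + 273.15 = 459.15 K.
T_C = 64 °F → (64 − 32) × 5/9 = 17.78 °C = 290.93 K.
Two reversible stages in series are equivalent to a single Carnot engine between T_H and T_C, so η_total = 1 − T_C/T_H = 1 − 290.93/459.15 = 0.3664.
W_total = η_total · Q_H = 0.3664 × 658 = 241.1 kJ.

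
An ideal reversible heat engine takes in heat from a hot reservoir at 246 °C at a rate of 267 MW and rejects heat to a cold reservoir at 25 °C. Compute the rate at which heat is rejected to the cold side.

T_H = 246 °C → 246 + 273.15 = 519.15 K.
T_C = 25 °C → 25 + 273.15 = 298.15 K.
Since the cycle is reversible, η = 1 − T_C/T_H = 1 − 298.15/519.15 = 0.4257.
For a reversible cycle Q_C/Q_H = T_C/T_H, so Q_C = 267 × 298.15/519.15 = 153 MW.

Q̇_C ≈ 153 MW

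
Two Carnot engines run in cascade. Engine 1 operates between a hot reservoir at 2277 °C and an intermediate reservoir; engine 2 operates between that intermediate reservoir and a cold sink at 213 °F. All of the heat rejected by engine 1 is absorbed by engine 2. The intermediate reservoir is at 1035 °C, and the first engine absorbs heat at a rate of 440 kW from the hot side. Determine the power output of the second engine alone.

T_H = 2277 °C → 2277 + 273.15 = 2550.15 K.
T_C = 213 °F → (213 − 32) × 5/9 = 100.56 °C = 373.71 K.
T_m = 1035 °C → 1035 + 273.15 = 1308.15 K.
Heat entering the second stage: Q_m = Q_H·(T_m/T_H) = 440 × 1308.15/2550.15 = 226 kW.
Second-stage efficiency η₂ = 1 − T_C/T_m = 1 − 373.71/1308.15 = 0.7143, so W₂ = η₂·Q_m = 161 kW.

Ẇ₂ ≈ 161 kW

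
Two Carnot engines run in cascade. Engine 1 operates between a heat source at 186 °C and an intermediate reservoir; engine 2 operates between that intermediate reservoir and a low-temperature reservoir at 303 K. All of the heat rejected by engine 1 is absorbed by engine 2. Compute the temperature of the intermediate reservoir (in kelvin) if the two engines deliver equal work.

T_m ≈ 381 K

T_H = 186 °C → 186 + 273.15 = 459.15 K.
For reversible stages Q_m = Q_H·(T_m/T_H). Setting W₁ = Q_H(1 − T_m/T_H) equal to W₂ = Q_m(1 − T_C/T_m) = Q_H·(T_m − T_C)/T_H gives T_H − T_m = T_m − T_C, so T_m = (T_H + T_C)/2 = (459.15 + 303.00)/2 = 381 K.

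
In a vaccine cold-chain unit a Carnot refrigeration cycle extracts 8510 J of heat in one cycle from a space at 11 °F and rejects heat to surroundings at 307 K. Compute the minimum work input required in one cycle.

T_C = 11 °F → (11 − 32) × 5/9 = -11.67 °C = 261.48 K.
Carnot COP: COP_R = T_C/(T_H − T_C) = 261.48/45.52 = 5.7448.
W = Q_C/COP_R = 8510/5.7448 = 1481 J.

W_in ≈ 1481 J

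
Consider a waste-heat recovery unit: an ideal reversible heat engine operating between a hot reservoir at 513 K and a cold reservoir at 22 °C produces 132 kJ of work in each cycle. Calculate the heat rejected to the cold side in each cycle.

T_C = 22 °C → 22 + 273.15 = 295.15 K.
η_rev = 1 − T_C/T_H = 1 − 295.15/513.00 = 0.4247.
Since Q_C/Q_H = T_C/T_H and Q_H = W/η, Q_C = W·T_C/(T_H − T_C) = 132 × 295.15/217.85 = 178.8 kJ.

Q_C ≈ 178.8 kJ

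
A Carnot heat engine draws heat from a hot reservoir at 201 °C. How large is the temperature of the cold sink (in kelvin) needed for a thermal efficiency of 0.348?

T_C ≈ 309 K

T_H = 201 °C → 201 + 273.15 = 474.15 K.
From η = 1 − T_C/T_H, T_C = T_H·(1 − η) = 474.15 × (1 − 0.348) = 309 K.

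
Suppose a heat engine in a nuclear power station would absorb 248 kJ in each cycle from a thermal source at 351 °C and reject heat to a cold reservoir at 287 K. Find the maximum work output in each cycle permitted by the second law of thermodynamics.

W_max ≈ 134.0 kJ

T_H = 351 °C → 351 + 273.15 = 624.15 K.
No engine can exceed the Carnot limit: η_max = 1 − T_C/T_H = 1 − 287.00/624.15 = 0.5402.
W_max = η_max · Q_H = 0.5402 × 248 = 134.0 kJ.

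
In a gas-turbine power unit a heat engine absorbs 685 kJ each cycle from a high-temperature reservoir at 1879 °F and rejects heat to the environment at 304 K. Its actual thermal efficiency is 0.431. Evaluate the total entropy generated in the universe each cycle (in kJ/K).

T_H = 1879 °F → (1879 − 32) × 5/9 = 1026.11 °C = 1299.26 K.
W = η·Q_H = 0.431 × 685 = 295.2 kJ, so Q_C = Q_H − W = 389.8 kJ.
Entropy balance on the reservoirs: −Q_H/T_H = -0.5272 kJ/K, +Q_C/T_C = 1.282 kJ/K.
ΔS_univ = −Q_H/T_H + Q_C/T_C = 0.755 kJ/K (> 0, since η = 0.431 < η_Carnot = 0.766).

ΔS_univ ≈ 0.755 kJ/K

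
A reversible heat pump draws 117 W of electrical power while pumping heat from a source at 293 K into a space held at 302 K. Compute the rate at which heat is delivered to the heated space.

COP_HP = T_H/(T_H − T_C) = 302.00/9.00 = 33.5556.
Q_H = COP_HP · W = 33.5556 × 117 = 3930 W.

Q̇_H ≈ 3930 W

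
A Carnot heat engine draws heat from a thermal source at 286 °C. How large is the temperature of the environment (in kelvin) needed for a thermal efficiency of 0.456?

T_H = 286 °C → 286 + 273.15 = 559.15 K.
From η = 1 − T_C/T_H, T_C = T_H·(1 − η) = 559.15 × (1 − 0.456) = 304 K.

T_C ≈ 304 K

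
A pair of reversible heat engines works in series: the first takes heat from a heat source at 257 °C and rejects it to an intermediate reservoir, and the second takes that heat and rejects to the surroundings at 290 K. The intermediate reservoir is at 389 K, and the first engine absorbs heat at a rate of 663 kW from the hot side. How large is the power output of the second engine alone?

Ẇ₂ ≈ 124 kW

T_H = 257 °C → 257 + 273.15 = 530.15 K.
Heat entering the second stage: Q_m = Q_H·(T_m/T_H) = 663 × 389.00/530.15 = 486 kW.
Second-stage efficiency η₂ = 1 − T_C/T_m = 1 − 290.00/389.00 = 0.2545, so W₂ = η₂·Q_m = 124 kW.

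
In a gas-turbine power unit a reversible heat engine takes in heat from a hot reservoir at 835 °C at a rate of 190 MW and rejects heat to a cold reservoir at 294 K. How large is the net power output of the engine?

Ẇ ≈ 140 MW

T_H = 835 °C → 835 + 273.15 = 1108.15 K.
Since the cycle is reversible, η = 1 − T_C/T_H = 1 − 294.00/1108.15 = 0.7347.
W = η·Q_H = 0.7347 × 190 = 140 MW.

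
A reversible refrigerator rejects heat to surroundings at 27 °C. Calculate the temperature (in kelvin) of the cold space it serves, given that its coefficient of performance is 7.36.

T_H = 27 °C → 27 + 273.15 = 300.15 K.
COP_R = T_C/(T_H − T_C) ⇒ T_C = T_H·COP_R/(1 + COP_R) = 300.15 × 7.36/(1 + 7.36) = 264 K.

T_C ≈ 264 K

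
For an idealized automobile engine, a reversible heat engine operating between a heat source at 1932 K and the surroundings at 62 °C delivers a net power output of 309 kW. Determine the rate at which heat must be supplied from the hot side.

T_C = 62 °C → 62 + 273.15 = 335.15 K.
Since the cycle is reversible, η = 1 − T_C/T_H = 1 − 335.15/1932.00 = 0.8265.
Q_H = W/η = 309/0.8265 = 374 kW.

Q̇_H ≈ 374 kW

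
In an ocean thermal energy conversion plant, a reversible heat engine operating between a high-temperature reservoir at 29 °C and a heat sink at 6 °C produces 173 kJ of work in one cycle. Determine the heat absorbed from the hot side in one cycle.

Q_H ≈ 2270 kJ

T_H = 29 °C → 29 + 273.15 = 302.15 K.
T_C = 6 °C → 6 + 273.15 = 279.15 K.
Since the cycle is reversible, η = 1 − T_C/T_H = 1 − 279.15/302.15 = 0.0761.
Q_H = W/η = 173/0.0761 = 2270 kJ.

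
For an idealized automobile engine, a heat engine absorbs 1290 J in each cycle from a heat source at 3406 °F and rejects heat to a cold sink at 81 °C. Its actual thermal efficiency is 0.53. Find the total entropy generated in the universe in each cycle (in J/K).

ΔS_univ ≈ 1.11 J/K

T_H = 3406 °F → (3406 − 32) × 5/9 = 1874.44 °C = 2147.59 K.
T_C = 81 °C → 81 + 273.15 = 354.15 K.
W = η·Q_H = 0.53 × 1290 = 683.7 J, so Q_C = Q_H − W = 606.3 J.
Reservoir entropy changes: ΔS_H = −Q_H/T_H = −1290/2147.59 = -0.6007 J/K and ΔS_C = +Q_C/T_C = 606.3/354.15 = 1.712 J/K.
ΔS_univ = −Q_H/T_H + Q_C/T_C = 1.11 J/K (> 0, since η = 0.53 < η_Carnot = 0.835).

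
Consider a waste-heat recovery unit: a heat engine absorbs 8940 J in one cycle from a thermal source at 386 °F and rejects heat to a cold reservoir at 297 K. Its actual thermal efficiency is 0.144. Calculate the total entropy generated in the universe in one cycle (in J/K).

T_H = 386 °F → (386 − 32) × 5/9 = 196.67 °C = 469.82 K.
W = η·Q_H = 0.144 × 8940 = 1287 J, so Q_C = Q_H − W = 7653 J.
Reservoir entropy changes: ΔS_H = −Q_H/T_H = −8940/469.82 = -19.03 J/K and ΔS_C = +Q_C/T_C = 7653/297.00 = 25.77 J/K.
ΔS_univ = −Q_H/T_H + Q_C/T_C = 6.74 J/K (> 0, since η = 0.144 < η_Carnot = 0.368).

ΔS_univ ≈ 6.74 J/K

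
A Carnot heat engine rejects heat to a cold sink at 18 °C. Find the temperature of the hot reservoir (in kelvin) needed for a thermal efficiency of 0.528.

T_C = 18 °C → 18 + 273.15 = 291.15 K.
From η = 1 − T_C/T_H, solving for T_H gives T_H = T_C/(1 − η) = 291.15/(1 − 0.528) = 616.8 K.

T_H ≈ 616.8 K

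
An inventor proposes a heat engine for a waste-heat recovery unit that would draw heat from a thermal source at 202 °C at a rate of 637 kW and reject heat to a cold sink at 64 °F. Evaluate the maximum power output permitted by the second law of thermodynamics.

Ẇ_max ≈ 247 kW

T_H = 202 °C → 202 + 273.15 = 475.15 K.
T_C = 64 °F → (64 − 32) × 5/9 = 17.78 °C = 290.93 K.
The second-law ceiling is the Carnot efficiency, η_max = 1 − T_C/T_H = 1 − 290.93/475.15 = 0.3877.
W_max = η_max · Q_H = 0.3877 × 637 = 247 kW.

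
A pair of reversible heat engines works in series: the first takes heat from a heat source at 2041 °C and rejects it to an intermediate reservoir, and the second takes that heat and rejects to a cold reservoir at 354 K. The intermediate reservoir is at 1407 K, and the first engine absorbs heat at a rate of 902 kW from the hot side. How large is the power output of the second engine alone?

T_H = 2041 °C → 2041 + 273.15 = 2314.15 K.
Heat entering the second stage: Q_m = Q_H·(T_m/T_H) = 902 × 1407.00/2314.15 = 548 kW.
Second-stage efficiency η₂ = 1 − T_C/T_m = 1 − 354.00/1407.00 = 0.7484, so W₂ = η₂·Q_m = 410 kW.

Ẇ₂ ≈ 410 kW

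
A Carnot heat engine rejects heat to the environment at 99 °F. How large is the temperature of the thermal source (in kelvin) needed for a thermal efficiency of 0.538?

T_H ≈ 672 K

T_C = 99 °F → (99 − 32) × 5/9 = 37.22 °C = 310.37 K.
From η = 1 − T_C/T_H, solving for T_H gives T_H = T_C/(1 − η) = 310.37/(1 − 0.538) = 672 K.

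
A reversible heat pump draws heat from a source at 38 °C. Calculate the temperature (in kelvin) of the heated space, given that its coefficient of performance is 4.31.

T_H ≈ 405 K

T_C = 38 °C → 38 + 273.15 = 311.15 K.
COP_HP = T_H/(T_H − T_C) ⇒ T_H = T_C·COP_HP/(COP_HP − 1) = 311.15 × 4.31/(4.31 − 1) = 405 K.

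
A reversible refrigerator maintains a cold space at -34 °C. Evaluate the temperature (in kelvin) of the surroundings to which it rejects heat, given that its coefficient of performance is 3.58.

T_C = -34 °C → -34 + 273.15 = 239.15 K.
COP_R = T_C/(T_H − T_C) ⇒ T_H = T_C·(1 + 1/COP_R) = 239.15 × (1 + 1/3.58) = 306.0 K.

T_H ≈ 306.0 K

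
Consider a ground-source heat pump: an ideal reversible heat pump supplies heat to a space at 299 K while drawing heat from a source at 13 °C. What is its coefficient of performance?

COP_HP ≈ 23.3

T_C = 13 °C → 13 + 273.15 = 286.15 K.
For a reversible heat pump, COP_HP = T_H/(T_H − T_C) = 299.00/(299.00 − 286.15) = 23.3.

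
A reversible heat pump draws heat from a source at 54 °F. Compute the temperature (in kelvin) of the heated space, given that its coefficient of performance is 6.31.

T_H ≈ 339.1 K

T_C = 54 °F → (54 − 32) × 5/9 = 12.22 °C = 285.37 K.
COP_HP = T_H/(T_H − T_C) ⇒ T_H = T_C·COP_HP/(COP_HP − 1) = 285.37 × 6.31/(6.31 − 1) = 339.1 K.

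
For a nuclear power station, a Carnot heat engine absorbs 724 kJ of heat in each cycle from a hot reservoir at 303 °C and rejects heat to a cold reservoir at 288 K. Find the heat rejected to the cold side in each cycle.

Q_C ≈ 361.9 kJ

T_H = 303 °C → 303 + 273.15 = 576.15 K.
η_rev = 1 − T_C/T_H = 1 − 288.00/576.15 = 0.5001.
For a reversible cycle Q_C/Q_H = T_C/T_H, so Q_C = 724 × 288.00/576.15 = 361.9 kJ.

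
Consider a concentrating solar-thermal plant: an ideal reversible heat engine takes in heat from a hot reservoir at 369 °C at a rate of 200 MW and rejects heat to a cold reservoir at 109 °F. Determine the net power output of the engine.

T_H = 369 °C → 369 + 273.15 = 642.15 K.
T_C = 109 °F → (109 − 32) × 5/9 = 42.78 °C = 315.93 K.
η_rev = 1 − T_C/T_H = 1 − 315.93/642.15 = 0.5080.
W = η·Q_H = 0.5080 × 200 = 102 MW.

Ẇ ≈ 102 MW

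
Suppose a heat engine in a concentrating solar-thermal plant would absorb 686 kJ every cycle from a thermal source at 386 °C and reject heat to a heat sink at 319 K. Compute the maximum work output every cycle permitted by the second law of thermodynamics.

T_H = 386 °C → 386 + 273.15 = 659.15 K.
The second-law ceiling is the Carnot efficiency, η_max = 1 − T_C/T_H = 1 − 319.00/659.15 = 0.5160.
W_max = η_max · Q_H = 0.5160 × 686 = 354 kJ.

W_max ≈ 354 kJ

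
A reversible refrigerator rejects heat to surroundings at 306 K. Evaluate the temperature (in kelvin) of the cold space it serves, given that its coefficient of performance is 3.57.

T_C ≈ 239.0 K

COP_R = T_C/(T_H − T_C) ⇒ T_C = T_H·COP_R/(1 + COP_R) = 306.00 × 3.57/(1 + 3.57) = 239.0 K.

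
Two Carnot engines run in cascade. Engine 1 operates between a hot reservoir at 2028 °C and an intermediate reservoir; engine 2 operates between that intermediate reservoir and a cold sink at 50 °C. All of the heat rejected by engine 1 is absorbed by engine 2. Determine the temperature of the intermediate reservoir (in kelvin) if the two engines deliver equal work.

T_H = 2028 °C → 2028 + 273.15 = 2301.15 K.
T_C = 50 °C → 50 + 273.15 = 323.15 K.
For reversible stages Q_m = Q_H·(T_m/T_H). Setting W₁ = Q_H(1 − T_m/T_H) equal to W₂ = Q_m(1 − T_C/T_m) = Q_H·(T_m − T_C)/T_H gives T_H − T_m = T_m − T_C, so T_m = (T_H + T_C)/2 = (2301.15 + 323.15)/2 = 1310 K.

T_m ≈ 1310 K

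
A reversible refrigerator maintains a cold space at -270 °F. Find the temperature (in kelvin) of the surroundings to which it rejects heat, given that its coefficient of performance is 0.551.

T_H ≈ 297 K

T_C = -270 °F → (-270 − 32) × 5/9 = -167.78 °C = 105.37 K.
COP_R = T_C/(T_H − T_C) ⇒ T_H = T_C·(1 + 1/COP_R) = 105.37 × (1 + 1/0.551) = 297 K.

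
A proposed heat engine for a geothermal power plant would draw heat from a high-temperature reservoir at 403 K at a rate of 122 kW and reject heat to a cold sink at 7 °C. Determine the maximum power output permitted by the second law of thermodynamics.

Ẇ_max ≈ 37.2 kW

T_C = 7 °C → 7 + 273.15 = 280.15 K.
The second-law ceiling is the Carnot efficiency, η_max = 1 − T_C/T_H = 1 − 280.15/403.00 = 0.3048.
W_max = η_max · Q_H = 0.3048 × 122 = 37.2 kW.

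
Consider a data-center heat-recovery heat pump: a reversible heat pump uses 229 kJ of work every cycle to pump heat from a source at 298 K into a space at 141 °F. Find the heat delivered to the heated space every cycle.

T_H = 141 °F → (141 − 32) × 5/9 = 60.56 °C = 333.71 K.
COP_HP = T_H/(T_H − T_C) = 333.71/35.71 = 9.3460.
Q_H = COP_HP · W = 9.3460 × 229 = 2140 kJ.

Q_H ≈ 2140 kJ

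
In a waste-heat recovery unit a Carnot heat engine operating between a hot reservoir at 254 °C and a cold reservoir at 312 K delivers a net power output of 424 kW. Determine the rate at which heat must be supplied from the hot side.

Q̇_H ≈ 1040 kW

T_H = 254 °C → 254 + 273.15 = 527.15 K.
η_rev = 1 − T_C/T_H = 1 − 312.00/527.15 = 0.4081.
Q_H = W/η = 424/0.4081 = 1040 kW.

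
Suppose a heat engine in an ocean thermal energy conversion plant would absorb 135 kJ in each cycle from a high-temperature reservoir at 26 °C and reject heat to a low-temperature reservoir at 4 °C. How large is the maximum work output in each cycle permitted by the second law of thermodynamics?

T_H = 26 °C → 26 + 273.15 = 299.15 K.
T_C = 4 °C → 4 + 273.15 = 277.15 K.
The upper bound on efficiency is η_max = 1 − T_C/T_H = 1 − 277.15/299.15 = 0.0735.
W_max = η_max · Q_H = 0.0735 × 135 = 9.93 kJ.

W_max ≈ 9.93 kJ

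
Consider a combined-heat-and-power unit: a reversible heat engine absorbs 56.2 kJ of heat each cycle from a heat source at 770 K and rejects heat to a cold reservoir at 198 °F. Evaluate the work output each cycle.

T_C = 198 °F → (198 − 32) × 5/9 = 92.22 °C = 365.37 K.
Since the cycle is reversible, η = 1 − T_C/T_H = 1 − 365.37/770.00 = 0.5255.
W = η·Q_H = 0.5255 × 56.2 = 29.5 kJ.

W ≈ 29.5 kJ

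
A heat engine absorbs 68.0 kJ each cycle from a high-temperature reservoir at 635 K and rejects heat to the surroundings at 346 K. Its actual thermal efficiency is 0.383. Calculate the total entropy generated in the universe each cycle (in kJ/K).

W = η·Q_H = 0.383 × 68.0 = 26.04 kJ, so Q_C = Q_H − W = 41.96 kJ.
Reservoir entropy changes: ΔS_H = −Q_H/T_H = −68.0/635.00 = -0.1071 kJ/K and ΔS_C = +Q_C/T_C = 41.96/346.00 = 0.1213 kJ/K.
ΔS_univ = −Q_H/T_H + Q_C/T_C = 0.01417 kJ/K (> 0, since η = 0.383 < η_Carnot = 0.455).

ΔS_univ ≈ 0.01417 kJ/K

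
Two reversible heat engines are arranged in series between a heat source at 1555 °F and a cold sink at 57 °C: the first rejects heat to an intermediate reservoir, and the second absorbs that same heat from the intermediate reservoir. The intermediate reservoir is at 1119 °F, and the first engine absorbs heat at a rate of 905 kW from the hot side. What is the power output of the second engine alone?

T_H = 1555 °F → (1555 − 32) × 5/9 = 846.11 °C = 1119.26 K.
T_C = 57 °C → 57 + 273.15 = 330.15 K.
T_m = 1119 °F → (1119 − 32) × 5/9 = 603.89 °C = 877.04 K.
Heat entering the second stage: Q_m = Q_H·(T_m/T_H) = 905 × 877.04/1119.26 = 709.1 kW.
Second-stage efficiency η₂ = 1 − T_C/T_m = 1 − 330.15/877.04 = 0.6236, so W₂ = η₂·Q_m = 442.2 kW.

Ẇ₂ ≈ 442.2 kW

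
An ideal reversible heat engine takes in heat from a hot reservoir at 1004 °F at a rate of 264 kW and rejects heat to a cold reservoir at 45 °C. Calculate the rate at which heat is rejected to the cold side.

Q̇_C ≈ 103 kW

T_H = 1004 °F → (1004 − 32) × 5/9 = 540.00 °C = 813.15 K.
T_C = 45 °C → 45 + 273.15 = 318.15 K.
Since the cycle is reversible, η = 1 − T_C/T_H = 1 − 318.15/813.15 = 0.6087.
For a reversible cycle Q_C/Q_H = T_C/T_H, so Q_C = 264 × 318.15/813.15 = 103 kW.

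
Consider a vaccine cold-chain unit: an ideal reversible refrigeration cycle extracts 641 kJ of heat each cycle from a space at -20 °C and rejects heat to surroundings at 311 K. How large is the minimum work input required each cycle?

T_C = -20 °C → -20 + 273.15 = 253.15 K.
Carnot COP: COP_R = T_C/(T_H − T_C) = 253.15/57.85 = 4.3760.
W = Q_C/COP_R = 641/4.3760 = 146 kJ.

W_in ≈ 146 kJ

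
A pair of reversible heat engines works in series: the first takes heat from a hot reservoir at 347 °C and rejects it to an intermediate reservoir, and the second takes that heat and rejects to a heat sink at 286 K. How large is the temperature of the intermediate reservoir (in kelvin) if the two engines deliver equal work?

T_m ≈ 453 K

T_H = 347 °C → 347 + 273.15 = 620.15 K.
For reversible stages Q_m = Q_H·(T_m/T_H). Setting W₁ = Q_H(1 − T_m/T_H) equal to W₂ = Q_m(1 − T_C/T_m) = Q_H·(T_m − T_C)/T_H gives T_H − T_m = T_m − T_C, so T_m = (T_H + T_C)/2 = (620.15 + 286.00)/2 = 453 K.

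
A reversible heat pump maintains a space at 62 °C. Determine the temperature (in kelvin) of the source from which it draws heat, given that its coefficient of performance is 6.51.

T_C ≈ 284 K

T_H = 62 °C → 62 + 273.15 = 335.15 K.
COP_HP = T_H/(T_H − T_C) ⇒ T_C = T_H·(COP_HP − 1)/COP_HP = 335.15 × (6.51 − 1)/6.51 = 284 K.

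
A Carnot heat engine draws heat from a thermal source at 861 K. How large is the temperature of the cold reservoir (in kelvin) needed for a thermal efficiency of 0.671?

T_C ≈ 283 K

From η = 1 − T_C/T_H, T_C = T_H·(1 − η) = 861.00 × (1 − 0.671) = 283 K.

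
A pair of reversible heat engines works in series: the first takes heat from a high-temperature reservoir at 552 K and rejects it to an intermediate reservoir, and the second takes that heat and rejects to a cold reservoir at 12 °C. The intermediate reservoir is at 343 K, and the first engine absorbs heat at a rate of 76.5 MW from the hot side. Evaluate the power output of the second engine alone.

T_C = 12 °C → 12 + 273.15 = 285.15 K.
Heat entering the second stage: Q_m = Q_H·(T_m/T_H) = 76.5 × 343.00/552.00 = 47.5 MW.
Second-stage efficiency η₂ = 1 − T_C/T_m = 1 − 285.15/343.00 = 0.1687, so W₂ = η₂·Q_m = 8.02 MW.

Ẇ₂ ≈ 8.02 MW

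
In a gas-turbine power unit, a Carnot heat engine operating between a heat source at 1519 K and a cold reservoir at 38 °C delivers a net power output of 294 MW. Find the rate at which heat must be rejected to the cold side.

Q̇_C ≈ 75.7 MW

T_C = 38 °C → 38 + 273.15 = 311.15 K.
η_rev = 1 − T_C/T_H = 1 − 311.15/1519.00 = 0.7952.
Since Q_C/Q_H = T_C/T_H and Q_H = W/η, Q_C = W·T_C/(T_H − T_C) = 294 × 311.15/1207.85 = 75.7 MW.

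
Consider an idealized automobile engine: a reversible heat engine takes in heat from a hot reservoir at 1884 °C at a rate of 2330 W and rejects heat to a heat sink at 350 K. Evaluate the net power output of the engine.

T_H = 1884 °C → 1884 + 273.15 = 2157.15 K.
Since the cycle is reversible, η = 1 − T_C/T_H = 1 − 350.00/2157.15 = 0.8377.
W = η·Q_H = 0.8377 × 2330 = 1952 W.

Ẇ ≈ 1952 W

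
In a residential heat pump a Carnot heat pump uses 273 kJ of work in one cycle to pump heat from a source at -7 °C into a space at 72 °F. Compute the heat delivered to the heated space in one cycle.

Q_H ≈ 2759 kJ

T_H = 72 °F → (72 − 32) × 5/9 = 22.22 °C = 295.37 K.
T_C = -7 °C → -7 + 273.15 = 266.15 K.
For a reversible heat pump, COP_HP = T_H/(T_H − T_C) = 295.37/29.22 = 10.1078.
Q_H = COP_HP · W = 10.1078 × 273 = 2759 kJ.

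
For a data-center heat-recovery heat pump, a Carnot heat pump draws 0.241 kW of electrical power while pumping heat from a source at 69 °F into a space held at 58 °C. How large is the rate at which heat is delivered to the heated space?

Q̇_H ≈ 2.13 kW

T_H = 58 °C → 58 + 273.15 = 331.15 K.
T_C = 69 °F → (69 − 32) × 5/9 = 20.56 °C = 293.71 K.
The Carnot heat-pump COP is COP_HP = T_H/(T_H − T_C) = 331.15/37.44 = 8.8438.
Q_H = COP_HP · W = 8.8438 × 0.241 = 2.13 kW.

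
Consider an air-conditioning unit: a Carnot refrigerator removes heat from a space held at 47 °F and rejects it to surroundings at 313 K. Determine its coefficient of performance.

T_C = 47 °F → (47 − 32) × 5/9 = 8.33 °C = 281.48 K.
COP_R = T_C/(T_H − T_C) = 281.48/(313.00 − 281.48) = 8.931.

COP_R ≈ 8.931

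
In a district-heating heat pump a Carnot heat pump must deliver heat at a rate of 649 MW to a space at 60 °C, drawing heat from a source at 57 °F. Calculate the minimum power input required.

Ẇ_in ≈ 89.8 MW

T_H = 60 °C → 60 + 273.15 = 333.15 K.
T_C = 57 °F → (57 − 32) × 5/9 = 13.89 °C = 287.04 K.
COP_HP = T_H/(T_H − T_C) = 333.15/46.11 = 7.2249.
W = Q_H/COP_HP = 649/7.2249 = 89.8 MW.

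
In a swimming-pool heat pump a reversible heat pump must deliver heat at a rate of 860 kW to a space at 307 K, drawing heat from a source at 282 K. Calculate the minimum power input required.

Ẇ_in ≈ 70.0 kW

COP_HP = T_H/(T_H − T_C) = 307.00/25.00 = 12.2800.
W = Q_H/COP_HP = 860/12.2800 = 70.0 kW.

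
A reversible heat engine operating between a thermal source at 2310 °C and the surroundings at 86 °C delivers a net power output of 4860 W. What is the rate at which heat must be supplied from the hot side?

T_H = 2310 °C → 2310 + 273.15 = 2583.15 K.
T_C = 86 °C → 86 + 273.15 = 359.15 K.
Since the cycle is reversible, η = 1 − T_C/T_H = 1 − 359.15/2583.15 = 0.8610.
Q_H = W/η = 4860/0.8610 = 5645 W.

Q̇_H ≈ 5645 W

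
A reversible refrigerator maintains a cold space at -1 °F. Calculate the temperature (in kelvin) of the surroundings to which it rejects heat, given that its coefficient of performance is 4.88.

T_H ≈ 307 K

T_C = -1 °F → (-1 − 32) × 5/9 = -18.33 °C = 254.82 K.
COP_R = T_C/(T_H − T_C) ⇒ T_H = T_C·(1 + 1/COP_R) = 254.82 × (1 + 1/4.88) = 307 K.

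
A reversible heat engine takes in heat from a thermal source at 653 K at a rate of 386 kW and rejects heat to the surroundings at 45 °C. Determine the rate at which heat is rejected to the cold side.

T_C = 45 °C → 45 + 273.15 = 318.15 K.
η_rev = 1 − T_C/T_H = 1 − 318.15/653.00 = 0.5128.
For a reversible cycle Q_C/Q_H = T_C/T_H, so Q_C = 386 × 318.15/653.00 = 188.1 kW.

Q̇_C ≈ 188.1 kW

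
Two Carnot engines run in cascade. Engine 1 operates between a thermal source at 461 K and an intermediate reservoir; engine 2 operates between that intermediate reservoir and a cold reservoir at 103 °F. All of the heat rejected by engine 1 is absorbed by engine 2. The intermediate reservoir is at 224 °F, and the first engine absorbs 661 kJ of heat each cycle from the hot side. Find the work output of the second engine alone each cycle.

W₂ ≈ 96.39 kJ

T_C = 103 °F → (103 − 32) × 5/9 = 39.44 °C = 312.59 K.
T_m = 224 °F → (224 − 32) × 5/9 = 106.67 °C = 379.82 K.
Heat entering the second stage: Q_m = Q_H·(T_m/T_H) = 661 × 379.82/461.00 = 544.6 kJ.
Second-stage efficiency η₂ = 1 − T_C/T_m = 1 − 312.59/379.82 = 0.1770, so W₂ = η₂·Q_m = 96.39 kJ.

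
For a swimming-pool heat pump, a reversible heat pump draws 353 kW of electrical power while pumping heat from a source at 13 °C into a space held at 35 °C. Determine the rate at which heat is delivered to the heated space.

T_H = 35 °C → 35 + 273.15 = 308.15 K.
T_C = 13 °C → 13 + 273.15 = 286.15 K.
For a reversible heat pump, COP_HP = T_H/(T_H − T_C) = 308.15/22.00 = 14.0068.
Q_H = COP_HP · W = 14.0068 × 353 = 4944 kW.

Q̇_H ≈ 4944 kW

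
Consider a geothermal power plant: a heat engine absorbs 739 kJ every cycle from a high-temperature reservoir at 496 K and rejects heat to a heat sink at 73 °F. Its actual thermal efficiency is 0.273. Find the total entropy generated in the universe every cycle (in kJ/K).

ΔS_univ ≈ 0.3256 kJ/K

T_C = 73 °F → (73 − 32) × 5/9 = 22.78 °C = 295.93 K.
W = η·Q_H = 0.273 × 739 = 201.7 kJ, so Q_C = Q_H − W = 537.3 kJ.
The hot reservoir loses entropy Q_H/T_H = 739/496.00 = 1.490 kJ/K; the cold reservoir gains Q_C/T_C = 537.3/295.93 = 1.815 kJ/K.
ΔS_univ = −Q_H/T_H + Q_C/T_C = 0.3256 kJ/K (> 0, since η = 0.273 < η_Carnot = 0.403).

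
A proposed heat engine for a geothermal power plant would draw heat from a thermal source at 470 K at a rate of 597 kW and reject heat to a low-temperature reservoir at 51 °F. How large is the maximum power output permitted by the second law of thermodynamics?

Ẇ_max ≈ 237 kW

T_C = 51 °F → (51 − 32) × 5/9 = 10.56 °C = 283.71 K.
The second-law ceiling is the Carnot efficiency, η_max = 1 − T_C/T_H = 1 − 283.71/470.00 = 0.3964.
W_max = η_max · Q_H = 0.3964 × 597 = 237 kW.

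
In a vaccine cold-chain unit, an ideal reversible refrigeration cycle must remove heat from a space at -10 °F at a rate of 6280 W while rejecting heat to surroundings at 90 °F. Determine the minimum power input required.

Ẇ_in ≈ 1400 W

T_H = 90 °F → (90 − 32) × 5/9 = 32.22 °C = 305.37 K.
T_C = -10 °F → (-10 − 32) × 5/9 = -23.33 °C = 249.82 K.
Carnot COP: COP_R = T_C/(T_H − T_C) = 249.82/55.56 = 4.4967.
W = Q_C/COP_R = 6280/4.4967 = 1400 W.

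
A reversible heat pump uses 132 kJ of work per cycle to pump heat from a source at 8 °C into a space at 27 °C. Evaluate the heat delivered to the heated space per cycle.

Q_H ≈ 2090 kJ

T_H = 27 °C → 27 + 273.15 = 300.15 K.
T_C = 8 °C → 8 + 273.15 = 281.15 K.
Reversible heating COP: COP_HP = T_H/(T_H − T_C) = 300.15/19.00 = 15.7974.
Q_H = COP_HP · W = 15.7974 × 132 = 2090 kJ.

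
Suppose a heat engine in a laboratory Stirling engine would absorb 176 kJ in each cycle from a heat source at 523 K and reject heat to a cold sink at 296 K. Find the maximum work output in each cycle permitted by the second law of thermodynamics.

By the Carnot theorem, η_max = 1 − T_C/T_H = 1 − 296.00/523.00 = 0.4340.
W_max = η_max · Q_H = 0.4340 × 176 = 76.4 kJ.

W_max ≈ 76.4 kJ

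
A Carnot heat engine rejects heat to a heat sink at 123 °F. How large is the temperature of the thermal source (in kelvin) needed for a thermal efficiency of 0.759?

T_C = 123 °F → (123 − 32) × 5/9 = 50.56 °C = 323.71 K.
From η = 1 − T_C/T_H, solving for T_H gives T_H = T_C/(1 − η) = 323.71/(1 − 0.759) = 1340 K.

T_H ≈ 1340 K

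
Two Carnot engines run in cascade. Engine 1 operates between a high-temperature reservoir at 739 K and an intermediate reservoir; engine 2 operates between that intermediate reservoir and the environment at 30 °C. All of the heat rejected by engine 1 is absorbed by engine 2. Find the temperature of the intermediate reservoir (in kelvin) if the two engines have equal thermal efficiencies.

T_m ≈ 473.3 K

T_C = 30 °C → 30 + 273.15 = 303.15 K.
Equal efficiencies require 1 − T_m/T_H = 1 − T_C/T_m, i.e. T_m/T_H = T_C/T_m, so T_m = √(T_H·T_C) = √(739.00 × 303.15) = 473.3 K.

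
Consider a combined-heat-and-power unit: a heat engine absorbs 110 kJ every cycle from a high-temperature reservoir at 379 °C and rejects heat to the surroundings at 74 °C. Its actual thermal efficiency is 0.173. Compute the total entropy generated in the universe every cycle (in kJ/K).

ΔS_univ ≈ 0.0934 kJ/K

T_H = 379 °C → 379 + 273.15 = 652.15 K.
T_C = 74 °C → 74 + 273.15 = 347.15 K.
W = η·Q_H = 0.173 × 110 = 19.03 kJ, so Q_C = Q_H − W = 90.97 kJ.
Entropy balance on the reservoirs: −Q_H/T_H = -0.1687 kJ/K, +Q_C/T_C = 0.2620 kJ/K.
ΔS_univ = −Q_H/T_H + Q_C/T_C = 0.0934 kJ/K (> 0, since η = 0.173 < η_Carnot = 0.468).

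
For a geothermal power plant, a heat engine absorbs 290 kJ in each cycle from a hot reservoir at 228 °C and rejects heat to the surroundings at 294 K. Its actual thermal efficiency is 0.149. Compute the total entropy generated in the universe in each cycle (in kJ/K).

ΔS_univ ≈ 0.2608 kJ/K

T_H = 228 °C → 228 + 273.15 = 501.15 K.
W = η·Q_H = 0.149 × 290 = 43.21 kJ, so Q_C = Q_H − W = 246.8 kJ.
Entropy balance on the reservoirs: −Q_H/T_H = -0.5787 kJ/K, +Q_C/T_C = 0.8394 kJ/K.
ΔS_univ = −Q_H/T_H + Q_C/T_C = 0.2608 kJ/K (> 0, since η = 0.149 < η_Carnot = 0.413).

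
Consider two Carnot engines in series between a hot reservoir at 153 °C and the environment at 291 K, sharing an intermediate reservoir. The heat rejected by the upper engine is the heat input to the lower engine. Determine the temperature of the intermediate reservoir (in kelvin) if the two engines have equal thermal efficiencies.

T_m ≈ 352.2 K

T_H = 153 °C → 153 + 273.15 = 426.15 K.
Equal efficiencies require 1 − T_m/T_H = 1 − T_C/T_m, i.e. T_m/T_H = T_C/T_m, so T_m = √(T_H·T_C) = √(426.15 × 291.00) = 352.2 K.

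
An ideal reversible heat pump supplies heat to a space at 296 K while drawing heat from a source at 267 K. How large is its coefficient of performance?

The Carnot heat-pump COP is COP_HP = T_H/(T_H − T_C) = 296.00/(296.00 − 267.00) = 10.2.

COP_HP ≈ 10.2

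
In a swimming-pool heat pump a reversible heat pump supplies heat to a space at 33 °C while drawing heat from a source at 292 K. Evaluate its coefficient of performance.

COP_HP ≈ 21.6

T_H = 33 °C → 33 + 273.15 = 306.15 K.
COP_HP = T_H/(T_H − T_C) = 306.15/(306.15 − 292.00) = 21.6.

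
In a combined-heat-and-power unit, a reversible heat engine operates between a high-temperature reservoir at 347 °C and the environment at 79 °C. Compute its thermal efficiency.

η ≈ 0.4322

T_H = 347 °C → 347 + 273.15 = 620.15 K.
T_C = 79 °C → 79 + 273.15 = 352.15 K.
η_rev = 1 − T_C/T_H = 1 − 352.15/620.15 = 0.4322.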